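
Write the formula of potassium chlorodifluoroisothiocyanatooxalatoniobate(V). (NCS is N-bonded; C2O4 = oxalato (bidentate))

Ligands: 2 fluoro (F, -1), 1 isothiocyanato (NCS, -1), 1 oxalato (C2O4, -2), 1 chloro (Cl, -1). Ligand charge sum = -6.
Charge balance with potassium (+1) requires 1 complex ion per 1 potassium.

K[Nb(C2O4)ClF2(NCS)]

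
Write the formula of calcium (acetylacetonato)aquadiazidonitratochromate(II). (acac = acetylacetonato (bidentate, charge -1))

Ligands: 1 nitrato (NO3, -1), 2 azido (N3, -1), 1 acetylacetonato (acac, -1), 1 aqua (H2O, neutral). Ligand charge sum = -4.
With Cr in oxidation state +2, the complex ion is [Cr...]^2−.
Charge balance with calcium (+2) requires 1 complex ion per 1 calcium.

Ca[Cr(acac)(H2O)(N3)2(NO3)]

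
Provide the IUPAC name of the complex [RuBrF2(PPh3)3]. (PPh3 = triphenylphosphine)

There is no counter-ion, so the complex is neutral overall.
Ligand charges: 1×bromo (-1 each), 3×triphenylphosphine (neutral), 2×fluoro (-1 each); total -3. So Ru + (-3) = 0, giving Ru = +3.
Ligands are named alphabetically: bromo before fluoro before triphenylphosphine.

bromodifluorotris(triphenylphosphine)ruthenium(III)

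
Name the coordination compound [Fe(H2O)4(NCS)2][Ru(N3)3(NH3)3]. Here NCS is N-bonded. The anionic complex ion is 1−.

tetraaquadiisothiocyanatoiron(III) triamminetriazidoruthenate(II)

Both ions are complex: the cation is named first with the plain metal name, the anion second with the -ate form; each ion's ligands are alphabetised independently.
The complex anion is given as 1−; its ligand charges sum to -3, so Ru = +2.
A 1:1 salt means the cation carries the equal and opposite charge, 1+.
Cation: ligand charges sum to -2; for the ion to be 1+, Fe = +3.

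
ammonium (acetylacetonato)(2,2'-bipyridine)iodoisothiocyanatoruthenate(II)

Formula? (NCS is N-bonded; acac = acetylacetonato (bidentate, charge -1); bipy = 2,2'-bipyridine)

NH4[Ru(acac)(bipy)I(NCS)]

Ligands: 1 isothiocyanato (NCS, -1), 1 acetylacetonato (acac, -1), 1 iodo (I, -1), 1 2,2'-bipyridine (bipy, neutral). Ligand charge sum = -3.
With Ru in oxidation state +2, the complex ion is [Ru...]^1−.
Charge balance with ammonium (+1) requires 1 complex ion per 1 ammonium.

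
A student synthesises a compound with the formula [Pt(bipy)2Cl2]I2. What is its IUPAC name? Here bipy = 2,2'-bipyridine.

bis(2,2'-bipyridine)dichloroplatinum(IV) iodide

The 2 iodide counter-ions carry a total charge of -2, so each complex ion is 2+.
Ligand charges: 2×chloro (-1 each), 2×2,2'-bipyridine (neutral); total -2. So Pt + (-2) = 2+, giving Pt = +4.
Ligands are named alphabetically: bipyridine before chloro.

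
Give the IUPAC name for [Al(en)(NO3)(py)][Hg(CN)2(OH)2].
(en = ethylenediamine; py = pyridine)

(ethylenediamine)nitrato(pyridine)aluminium(III) dicyanodihydroxomercurate(II)

Both ions are complex: the cation is named first with the plain metal name, the anion second with the -ate form; each ion's ligands are alphabetised independently.
Aluminium is always +3 in its complexes; the cation's ligand charges sum to -1, so the complex cation is 2+.
A 1:1 salt means the anion carries the equal and opposite charge, 2−.
Anion: ligand charges sum to -4; for the ion to be 2−, Hg = +2.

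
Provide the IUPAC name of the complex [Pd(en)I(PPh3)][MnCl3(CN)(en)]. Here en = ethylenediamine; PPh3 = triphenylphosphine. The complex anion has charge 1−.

Both ions are complex: the cation is named first with the plain metal name, the anion second with the -ate form; each ion's ligands are alphabetised independently.
The complex anion is given as 1−; its ligand charges sum to -4, so Mn = +3.
A 1:1 salt means the cation carries the equal and opposite charge, 1+.
Cation: ligand charges sum to -1; for the ion to be 1+, Pd = +2.

(ethylenediamine)iodo(triphenylphosphine)palladium(II) trichlorocyano(ethylenediamine)manganate(III)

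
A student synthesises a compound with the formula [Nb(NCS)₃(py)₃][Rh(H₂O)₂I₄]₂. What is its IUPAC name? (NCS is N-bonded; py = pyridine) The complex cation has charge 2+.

triisothiocyanatotris(pyridine)niobium(V) diaquatetraiodorhodate(III)

The complex cation is given as 2+; its ligand charges sum to -3, so Nb = +5.
With 2 anions per cation, each anion must be 2/2 = 1−.
Anion: ligand charges sum to -4; for the ion to be 1−, Rh = +3.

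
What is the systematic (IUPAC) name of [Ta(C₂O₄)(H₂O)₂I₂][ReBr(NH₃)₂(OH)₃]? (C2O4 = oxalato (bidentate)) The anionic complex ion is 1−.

diaquadiiodooxalatotantalum(V) diamminebromotrihydroxorhenate(III)

The complex anion is given as 1−; its ligand charges sum to -4, so Re = +3.
A 1:1 salt means the cation carries the equal and opposite charge, 1+.
Cation: ligand charges sum to -4; for the ion to be 1+, Ta = +5.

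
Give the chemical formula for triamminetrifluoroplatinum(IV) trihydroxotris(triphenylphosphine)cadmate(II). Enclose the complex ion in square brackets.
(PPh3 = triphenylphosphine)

[PtF3(NH3)3][Cd(OH)3(PPh3)3]

Cation [Pt…]: ligand charges -3, Pt(IV) ⇒ ion charge 1+.
Anion [Cd…]: ligand charges -3, Cd(II) ⇒ ion charge 1−.
One 1+ cation balances one 1− anion.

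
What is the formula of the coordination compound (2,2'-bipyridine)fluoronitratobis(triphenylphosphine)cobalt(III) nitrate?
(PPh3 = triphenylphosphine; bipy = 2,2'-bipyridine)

Ligands: 2 triphenylphosphine (PPh3, neutral), 1 2,2'-bipyridine (bipy, neutral), 1 fluoro (F, -1), 1 nitrato (NO3, -1). Ligand charge sum = -2.
Charge balance with nitrate (-1) requires 1 complex ion per 1 nitrate.

[Co(bipy)F(NO3)(PPh3)2]NO3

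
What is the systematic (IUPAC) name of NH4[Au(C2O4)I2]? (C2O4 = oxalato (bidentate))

The 1 ammonium counter-ion carries a total charge of +1, so each complex ion is 1−.
Ligand charges: 1×oxalato (-2 each), 2×iodo (-1 each); total -4. So Au + (-4) = 1−, giving Au = +3.
Ligands are named alphabetically: iodo before oxalato.
The complex ion is anionic, so gold takes the -ate form aurate(III).

ammonium diiodooxalatoaurate(III)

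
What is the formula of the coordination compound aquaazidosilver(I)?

[Ag(H2O)(N3)]

Ligands: 1 azido (N3, -1), 1 aqua (H2O, neutral). Ligand charge sum = -1.
With Ag in oxidation state +1, the complex ion is [Ag...].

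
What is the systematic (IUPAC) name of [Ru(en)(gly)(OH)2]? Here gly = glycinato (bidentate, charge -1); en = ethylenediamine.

(ethylenediamine)(glycinato)dihydroxoruthenium(III)

There is no counter-ion, so the complex is neutral overall.
Ligand charges: 1×glycinato (-1 each), 1×ethylenediamine (neutral), 2×hydroxo (-1 each); total -3. So Ru + (-3) = 0, giving Ru = +3.
Ligands are named alphabetically: ethylenediamine before glycinato before hydroxo.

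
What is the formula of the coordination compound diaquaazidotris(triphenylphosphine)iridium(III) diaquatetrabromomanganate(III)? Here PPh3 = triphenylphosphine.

[Ir(H2O)2(N3)(PPh3)3][MnBr4(H2O)2]2

Cation [Ir…]: ligand charges -1, Ir(III) ⇒ ion charge 2+.
Anion [Mn…]: ligand charges -4, Mn(III) ⇒ ion charge 1−.
One 2+ cation requires 2 of the 1− anion.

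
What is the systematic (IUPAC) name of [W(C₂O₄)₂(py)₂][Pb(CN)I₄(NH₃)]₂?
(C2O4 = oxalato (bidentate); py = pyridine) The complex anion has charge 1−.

Both ions are complex: the cation is named first with the plain metal name, the anion second with the -ate form; each ion's ligands are alphabetised independently.
The complex anion is given as 1−; its ligand charges sum to -5, so Pb = +4.
With 2 anions per cation, the cation must be 2×1 = 2+.
Cation: ligand charges sum to -4; for the ion to be 2+, W = +6.

dioxalatobis(pyridine)tungsten(VI) amminecyanotetraiodoplumbate(IV)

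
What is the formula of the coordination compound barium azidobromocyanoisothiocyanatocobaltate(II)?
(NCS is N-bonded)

Ba[CoBr(CN)(N3)(NCS)]

Ligands: 1 bromo (Br, -1), 1 azido (N3, -1), 1 cyano (CN, -1), 1 isothiocyanato (NCS, -1). Ligand charge sum = -4.
With Co in oxidation state +2, the complex ion is [Co...]^2−.
Charge balance with barium (+2) requires 1 complex ion per 1 barium.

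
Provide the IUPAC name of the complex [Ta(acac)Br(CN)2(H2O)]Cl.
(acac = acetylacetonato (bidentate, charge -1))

The 1 chloride counter-ion carries a total charge of -1, so each complex ion is 1+.
Ligand charges: 1×aqua (neutral), 1×acetylacetonato (-1 each), 2×cyano (-1 each), 1×bromo (-1 each); total -4. So Ta + (-4) = 1+, giving Ta = +5.
Ligands are named alphabetically: acetylacetonato before aqua before bromo before cyano.

(acetylacetonato)aquabromodicyanotantalum(V) chloride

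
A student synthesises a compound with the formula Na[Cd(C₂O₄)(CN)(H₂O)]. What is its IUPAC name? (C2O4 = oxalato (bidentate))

sodium aquacyanooxalatocadmate(II)

The 1 sodium counter-ion carries a total charge of +1, so each complex ion is 1−.
Ligand charges: 1×oxalato (-2 each), 1×aqua (neutral), 1×cyano (-1 each); total -3. So Cd + (-3) = 1−, giving Cd = +2.
The complex ion is anionic, so cadmium takes the -ate form cadmate(II).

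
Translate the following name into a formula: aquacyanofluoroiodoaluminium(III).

[Al(CN)F(H2O)I]

Ligands: 1 aqua (H2O, neutral), 1 iodo (I, -1), 1 cyano (CN, -1), 1 fluoro (F, -1). Ligand charge sum = -3.
With Al in oxidation state +3, the complex ion is [Al...].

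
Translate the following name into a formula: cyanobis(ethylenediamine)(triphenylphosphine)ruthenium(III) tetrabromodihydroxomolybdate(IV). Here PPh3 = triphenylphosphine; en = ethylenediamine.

[Ru(CN)(en)2(PPh3)][MoBr4(OH)2]

Cation [Ru…]: ligand charges -1, Ru(III) ⇒ ion charge 2+.
Anion [Mo…]: ligand charges -6, Mo(IV) ⇒ ion charge 2−.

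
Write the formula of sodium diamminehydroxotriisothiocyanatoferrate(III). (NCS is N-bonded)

Na[Fe(NCS)3(NH3)2(OH)]

Ligands: 1 hydroxo (OH, -1), 2 ammine (NH3, neutral), 3 isothiocyanato (NCS, -1). Ligand charge sum = -4.
Charge balance with sodium (+1) requires 1 complex ion per 1 sodium.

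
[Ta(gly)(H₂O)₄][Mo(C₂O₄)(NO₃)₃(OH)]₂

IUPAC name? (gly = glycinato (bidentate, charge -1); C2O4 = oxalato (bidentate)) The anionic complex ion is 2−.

tetraaqua(glycinato)tantalum(V) hydroxotrinitratooxalatomolybdate(IV)

The complex anion is given as 2−; its ligand charges sum to -6, so Mo = +4.
With 2 anions per cation, the cation must be 2×2 = 4+.
Cation: ligand charges sum to -1; for the ion to be 4+, Ta = +5.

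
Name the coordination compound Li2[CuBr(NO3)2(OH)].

The 2 lithium counter-ions carry a total charge of +2, so each complex ion is 2−.
Ligand charges: 1×hydroxo (-1 each), 2×nitrato (-1 each), 1×bromo (-1 each); total -4. So Cu + (-4) = 2−, giving Cu = +2.
Ligands are named alphabetically: bromo before hydroxo before nitrato.
The complex ion is anionic, so copper takes the -ate form cuprate(II).

lithium bromohydroxodinitratocuprate(II)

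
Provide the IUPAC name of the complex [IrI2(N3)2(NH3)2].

diamminediazidodiiodoiridium(IV)

There is no counter-ion, so the complex is neutral overall.
Ligand charges: 2×azido (-1 each), 2×iodo (-1 each), 2×ammine (neutral); total -4. So Ir + (-4) = 0, giving Ir = +4.
Ligands are named alphabetically: ammine before azido before iodo.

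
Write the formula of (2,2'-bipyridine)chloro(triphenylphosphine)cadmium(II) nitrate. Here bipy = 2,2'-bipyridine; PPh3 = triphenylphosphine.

[Cd(bipy)Cl(PPh3)]NO3

Ligands: 1 2,2'-bipyridine (bipy, neutral), 1 triphenylphosphine (PPh3, neutral), 1 chloro (Cl, -1). Ligand charge sum = -1.
Charge balance with nitrate (-1) requires 1 complex ion per 1 nitrate.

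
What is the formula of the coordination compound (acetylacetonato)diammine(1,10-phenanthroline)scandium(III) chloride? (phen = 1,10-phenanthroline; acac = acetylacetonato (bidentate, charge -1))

Ligands: 2 ammine (NH3, neutral), 1 1,10-phenanthroline (phen, neutral), 1 acetylacetonato (acac, -1). Ligand charge sum = -1.
Charge balance with chloride (-1) requires 1 complex ion per 2 chloride.

[Sc(acac)(NH3)2(phen)]Cl2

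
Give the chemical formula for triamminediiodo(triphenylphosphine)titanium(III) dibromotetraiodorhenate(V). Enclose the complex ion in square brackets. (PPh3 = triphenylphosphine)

Cation [Ti…]: ligand charges -2, Ti(III) ⇒ ion charge 1+.
Anion [Re…]: ligand charges -6, Re(V) ⇒ ion charge 1−.
One 1+ cation balances one 1− anion.

[TiI2(NH3)3(PPh3)][ReBr2I4]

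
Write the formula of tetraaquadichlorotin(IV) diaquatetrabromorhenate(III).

Cation [Sn…]: ligand charges -2, Sn(IV) ⇒ ion charge 2+.
Anion [Re…]: ligand charges -4, Re(III) ⇒ ion charge 1−.

[SnCl2(H2O)4][ReBr4(H2O)2]2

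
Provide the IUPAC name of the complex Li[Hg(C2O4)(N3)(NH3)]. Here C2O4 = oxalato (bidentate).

The 1 lithium counter-ion carries a total charge of +1, so each complex ion is 1−.
Ligand charges: 1×oxalato (-2 each), 1×azido (-1 each), 1×ammine (neutral); total -3. So Hg + (-3) = 1−, giving Hg = +2.
Ligands are named alphabetically: ammine before azido before oxalato.
The complex ion is anionic, so mercury takes the -ate form mercurate(II).

lithium ammineazidooxalatomercurate(II)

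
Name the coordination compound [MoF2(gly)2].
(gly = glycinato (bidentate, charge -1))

difluorobis(glycinato)molybdenum(IV)

There is no counter-ion, so the complex is neutral overall.
Ligand charges: 2×glycinato (-1 each), 2×fluoro (-1 each); total -4. So Mo + (-4) = 0, giving Mo = +4.
Ligands are named alphabetically: fluoro before glycinato.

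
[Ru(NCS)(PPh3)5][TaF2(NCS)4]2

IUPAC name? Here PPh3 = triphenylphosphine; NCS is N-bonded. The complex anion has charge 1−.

Both ions are complex: the cation is named first with the plain metal name, the anion second with the -ate form; each ion's ligands are alphabetised independently.
The complex anion is given as 1−; its ligand charges sum to -6, so Ta = +5.
With 2 anions per cation, the cation must be 2×1 = 2+.
Cation: ligand charges sum to -1; for the ion to be 2+, Ru = +3.

isothiocyanatopentakis(triphenylphosphine)ruthenium(III) difluorotetraisothiocyanatotantalate(V)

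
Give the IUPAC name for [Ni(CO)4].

tetracarbonylnickel(0)

There is no counter-ion, so the complex is neutral overall.
Ligand charges: 4×carbonyl (neutral); total 0. So Ni + (0) = 0, giving Ni = 0.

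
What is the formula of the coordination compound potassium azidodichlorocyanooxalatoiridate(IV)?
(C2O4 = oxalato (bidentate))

K2[Ir(C2O4)Cl2(CN)(N3)]

Ligands: 1 cyano (CN, -1), 1 oxalato (C2O4, -2), 2 chloro (Cl, -1), 1 azido (N3, -1). Ligand charge sum = -6.
Charge balance with potassium (+1) requires 1 complex ion per 2 potassium.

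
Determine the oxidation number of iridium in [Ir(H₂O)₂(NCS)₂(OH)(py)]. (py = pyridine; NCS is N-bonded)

No counter-ion: the bracketed complex is neutral.
Ligand charges: 1×OH = -1; 1×py neutral; 2×H2O neutral; 2×NCS = -2; sum -3.
Ir + (-3) = 0 ⇒ Ir is +3.

+3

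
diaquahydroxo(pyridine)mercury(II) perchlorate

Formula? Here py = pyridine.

Ligands: 1 hydroxo (OH, -1), 1 pyridine (py, neutral), 2 aqua (H2O, neutral). Ligand charge sum = -1.
With Hg in oxidation state +2, the complex ion is [Hg...]^1+.
Charge balance with perchlorate (-1) requires 1 complex ion per 1 perchlorate.

[Hg(H2O)2(OH)(py)]ClO4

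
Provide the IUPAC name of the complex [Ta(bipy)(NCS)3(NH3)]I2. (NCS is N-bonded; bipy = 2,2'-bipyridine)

The 2 iodide counter-ions carry a total charge of -2, so each complex ion is 2+.
Ligand charges: 3×isothiocyanato (-1 each), 1×2,2'-bipyridine (neutral), 1×ammine (neutral); total -3. So Ta + (-3) = 2+, giving Ta = +5.
Ligands are named alphabetically: ammine before bipyridine before isothiocyanato.

ammine(2,2'-bipyridine)triisothiocyanatotantalum(V) iodide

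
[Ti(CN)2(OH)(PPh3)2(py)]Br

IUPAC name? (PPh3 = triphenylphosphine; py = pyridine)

dicyanohydroxo(pyridine)bis(triphenylphosphine)titanium(IV) bromide

The 1 bromide counter-ion carries a total charge of -1, so each complex ion is 1+.
Ligand charges: 2×triphenylphosphine (neutral), 1×pyridine (neutral), 1×hydroxo (-1 each), 2×cyano (-1 each); total -3. So Ti + (-3) = 1+, giving Ti = +4.
Ligands are named alphabetically: cyano before hydroxo before pyridine before triphenylphosphine.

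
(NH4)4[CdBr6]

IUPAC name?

ammonium hexabromocadmate(II)

The 4 ammonium counter-ions carry a total charge of +4, so each complex ion is 4−.
Ligand charges: 6×bromo (-1 each); total -6. So Cd + (-6) = 4−, giving Cd = +2.
The complex ion is anionic, so cadmium takes the -ate form cadmate(II).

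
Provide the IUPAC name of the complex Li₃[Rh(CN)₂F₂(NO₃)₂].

The 3 lithium counter-ions carry a total charge of +3, so each complex ion is 3−.
Ligand charges: 2×nitrato (-1 each), 2×fluoro (-1 each), 2×cyano (-1 each); total -6. So Rh + (-6) = 3−, giving Rh = +3.
The complex ion is anionic, so rhodium takes the -ate form rhodate(III).

lithium dicyanodifluorodinitratorhodate(III)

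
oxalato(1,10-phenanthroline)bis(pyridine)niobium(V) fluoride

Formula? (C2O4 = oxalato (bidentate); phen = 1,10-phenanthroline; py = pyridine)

[Nb(C2O4)(phen)(py)2]F3

Ligands: 1 oxalato (C2O4, -2), 1 1,10-phenanthroline (phen, neutral), 2 pyridine (py, neutral). Ligand charge sum = -2.
Charge balance with fluoride (-1) requires 1 complex ion per 3 fluoride.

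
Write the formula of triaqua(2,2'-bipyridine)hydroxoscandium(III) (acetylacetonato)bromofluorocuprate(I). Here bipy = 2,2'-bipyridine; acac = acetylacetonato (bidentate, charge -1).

[Sc(bipy)(H2O)3(OH)][Cu(acac)BrF]

Cation [Sc…]: ligand charges -1, Sc(III) ⇒ ion charge 2+.
Anion [Cu…]: ligand charges -3, Cu(I) ⇒ ion charge 2−.
One 2+ cation balances one 2− anion.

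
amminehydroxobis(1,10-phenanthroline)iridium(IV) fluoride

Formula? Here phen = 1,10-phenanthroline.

[Ir(NH3)(OH)(phen)2]F3

Ligands: 1 hydroxo (OH, -1), 1 ammine (NH3, neutral), 2 1,10-phenanthroline (phen, neutral). Ligand charge sum = -1.
With Ir in oxidation state +4, the complex ion is [Ir...]^3+.
Charge balance with fluoride (-1) requires 1 complex ion per 3 fluoride.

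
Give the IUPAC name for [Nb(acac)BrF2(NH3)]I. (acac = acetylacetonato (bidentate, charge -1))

(acetylacetonato)amminebromodifluoroniobium(V) iodide

The 1 iodide counter-ion carries a total charge of -1, so each complex ion is 1+.
Ligand charges: 1×acetylacetonato (-1 each), 2×fluoro (-1 each), 1×bromo (-1 each), 1×ammine (neutral); total -4. So Nb + (-4) = 1+, giving Nb = +5.
Ligands are named alphabetically: acetylacetonato before ammine before bromo before fluoro.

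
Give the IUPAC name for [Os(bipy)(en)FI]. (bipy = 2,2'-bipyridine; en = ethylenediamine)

(2,2'-bipyridine)(ethylenediamine)fluoroiodoosmium(II)

There is no counter-ion, so the complex is neutral overall.
Ligand charges: 1×2,2'-bipyridine (neutral), 1×fluoro (-1 each), 1×iodo (-1 each), 1×ethylenediamine (neutral); total -2. So Os + (-2) = 0, giving Os = +2.
Ligands are named alphabetically: bipyridine before ethylenediamine before fluoro before iodo.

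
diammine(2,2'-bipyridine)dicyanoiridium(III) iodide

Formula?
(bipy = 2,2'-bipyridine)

Ligands: 2 ammine (NH3, neutral), 1 2,2'-bipyridine (bipy, neutral), 2 cyano (CN, -1). Ligand charge sum = -2.
With Ir in oxidation state +3, the complex ion is [Ir...]^1+.
Charge balance with iodide (-1) requires 1 complex ion per 1 iodide.

[Ir(bipy)(CN)2(NH3)2]I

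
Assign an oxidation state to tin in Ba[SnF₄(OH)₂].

1 barium outside the brackets (+2 each) → the complex ion is 2−.
Ligand charges: 4×F = -4; 2×OH = -2; sum -6.
Sn + (-6) = 2− ⇒ Sn is +4.

+4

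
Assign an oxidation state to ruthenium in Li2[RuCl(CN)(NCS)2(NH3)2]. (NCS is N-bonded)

2 lithium outside the brackets (+1 each) → the complex ion is 2−.
Ligand charges: 2×NCS = -2; 1×Cl = -1; 2×NH3 neutral; 1×CN = -1; sum -4.
Ru + (-4) = 2− ⇒ Ru is +2.

+2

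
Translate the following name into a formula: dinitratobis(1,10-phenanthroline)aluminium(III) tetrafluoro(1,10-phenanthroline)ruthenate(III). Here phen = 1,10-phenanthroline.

Cation [Al…]: ligand charges -2, Al(III) ⇒ ion charge 1+.
Anion [Ru…]: ligand charges -4, Ru(III) ⇒ ion charge 1−.
One 1+ cation balances one 1− anion.

[Al(NO3)2(phen)2][RuF4(phen)]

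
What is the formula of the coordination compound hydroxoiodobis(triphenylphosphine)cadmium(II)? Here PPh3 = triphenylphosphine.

Ligands: 1 iodo (I, -1), 2 triphenylphosphine (PPh3, neutral), 1 hydroxo (OH, -1). Ligand charge sum = -2.
With Cd in oxidation state +2, the complex ion is [Cd...].

[CdI(OH)(PPh3)2]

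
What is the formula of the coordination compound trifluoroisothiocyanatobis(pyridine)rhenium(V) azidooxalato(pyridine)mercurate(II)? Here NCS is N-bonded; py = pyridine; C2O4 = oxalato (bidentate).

Cation [Re…]: ligand charges -4, Re(V) ⇒ ion charge 1+.
Anion [Hg…]: ligand charges -3, Hg(II) ⇒ ion charge 1−.

[ReF3(NCS)(py)2][Hg(C2O4)(N3)(py)]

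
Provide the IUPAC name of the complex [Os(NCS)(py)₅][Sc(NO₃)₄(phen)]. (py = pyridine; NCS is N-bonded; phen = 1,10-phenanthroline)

Scandium is always +3 in its complexes; the anion's ligand charges sum to -4, so the complex anion is 1−.
A 1:1 salt means the cation carries the equal and opposite charge, 1+.
Cation: ligand charges sum to -1; for the ion to be 1+, Os = +2.

isothiocyanatopentakis(pyridine)osmium(II) tetranitrato(1,10-phenanthroline)scandate(III)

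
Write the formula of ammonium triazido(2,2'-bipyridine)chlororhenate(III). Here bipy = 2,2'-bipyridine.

Ligands: 1 chloro (Cl, -1), 3 azido (N3, -1), 1 2,2'-bipyridine (bipy, neutral). Ligand charge sum = -4.
With Re in oxidation state +3, the complex ion is [Re...]^1−.
Charge balance with ammonium (+1) requires 1 complex ion per 1 ammonium.

NH4[Re(bipy)Cl(N3)3]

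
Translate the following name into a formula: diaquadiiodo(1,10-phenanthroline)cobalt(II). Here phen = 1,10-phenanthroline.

[Co(H2O)2I2(phen)]

Ligands: 2 aqua (H2O, neutral), 2 iodo (I, -1), 1 1,10-phenanthroline (phen, neutral). Ligand charge sum = -2.
With Co in oxidation state +2, the complex ion is [Co...].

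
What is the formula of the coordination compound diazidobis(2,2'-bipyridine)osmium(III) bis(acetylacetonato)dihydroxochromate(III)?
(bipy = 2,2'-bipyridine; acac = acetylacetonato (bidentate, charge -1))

Cation [Os…]: ligand charges -2, Os(III) ⇒ ion charge 1+.
Anion [Cr…]: ligand charges -4, Cr(III) ⇒ ion charge 1−.

[Os(bipy)2(N3)2][Cr(acac)2(OH)2]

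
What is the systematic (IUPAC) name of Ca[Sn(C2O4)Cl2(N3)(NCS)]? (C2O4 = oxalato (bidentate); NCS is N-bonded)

calcium azidodichloroisothiocyanatooxalatostannate(IV)

The 1 calcium counter-ion carries a total charge of +2, so each complex ion is 2−.
Ligand charges: 1×oxalato (-2 each), 2×chloro (-1 each), 1×azido (-1 each), 1×isothiocyanato (-1 each); total -6. So Sn + (-6) = 2−, giving Sn = +4.
Ligands are named alphabetically: azido before chloro before isothiocyanato before oxalato.
The complex ion is anionic, so tin takes the -ate form stannate(IV).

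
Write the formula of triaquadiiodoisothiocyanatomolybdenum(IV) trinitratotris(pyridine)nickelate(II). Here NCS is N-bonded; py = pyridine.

Cation [Mo…]: ligand charges -3, Mo(IV) ⇒ ion charge 1+.
Anion [Ni…]: ligand charges -3, Ni(II) ⇒ ion charge 1−.

[Mo(H2O)3I2(NCS)][Ni(NO3)3(py)3]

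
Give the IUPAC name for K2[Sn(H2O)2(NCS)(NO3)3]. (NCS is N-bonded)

The 2 potassium counter-ions carry a total charge of +2, so each complex ion is 2−.
Ligand charges: 2×aqua (neutral), 3×nitrato (-1 each), 1×isothiocyanato (-1 each); total -4. So Sn + (-4) = 2−, giving Sn = +2.
The complex ion is anionic, so tin takes the -ate form stannate(II).

potassium diaquaisothiocyanatotrinitratostannate(II)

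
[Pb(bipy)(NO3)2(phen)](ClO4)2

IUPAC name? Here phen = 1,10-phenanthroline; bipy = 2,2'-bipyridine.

The 2 perchlorate counter-ions carry a total charge of -2, so each complex ion is 2+.
Ligand charges: 1×1,10-phenanthroline (neutral), 1×2,2'-bipyridine (neutral), 2×nitrato (-1 each); total -2. So Pb + (-2) = 2+, giving Pb = +4.
Ligands are named alphabetically: bipyridine before nitrato before phenanthroline.

(2,2'-bipyridine)dinitrato(1,10-phenanthroline)lead(IV) perchlorate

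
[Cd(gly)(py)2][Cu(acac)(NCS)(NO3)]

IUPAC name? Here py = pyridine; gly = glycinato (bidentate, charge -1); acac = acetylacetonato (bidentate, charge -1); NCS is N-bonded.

(glycinato)bis(pyridine)cadmium(II) (acetylacetonato)isothiocyanatonitratocuprate(II)

Both ions are complex: the cation is named first with the plain metal name, the anion second with the -ate form; each ion's ligands are alphabetised independently.
Cadmium is always +2 in its complexes; the cation's ligand charges sum to -1, so the complex cation is 1+.
A 1:1 salt means the anion carries the equal and opposite charge, 1−.
Anion: ligand charges sum to -3; for the ion to be 1−, Cu = +2.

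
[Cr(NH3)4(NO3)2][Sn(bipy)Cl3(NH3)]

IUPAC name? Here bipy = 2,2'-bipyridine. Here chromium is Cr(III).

tetraamminedinitratochromium(III) ammine(2,2'-bipyridine)trichlorostannate(II)

Both ions are complex: the cation is named first with the plain metal name, the anion second with the -ate form; each ion's ligands are alphabetised independently.
Cr is given as +3; the cation's ligand charges sum to -2, so the complex cation is 1+.
A 1:1 salt means the anion carries the equal and opposite charge, 1−.
Anion: ligand charges sum to -3; for the ion to be 1−, Sn = +2.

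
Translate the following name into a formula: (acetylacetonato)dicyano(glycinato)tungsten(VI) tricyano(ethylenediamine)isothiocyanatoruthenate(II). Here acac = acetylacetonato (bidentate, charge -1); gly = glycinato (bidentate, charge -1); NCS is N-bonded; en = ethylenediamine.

[W(acac)(CN)2(gly)][Ru(CN)3(en)(NCS)]

Cation [W…]: ligand charges -4, W(VI) ⇒ ion charge 2+.
Anion [Ru…]: ligand charges -4, Ru(II) ⇒ ion charge 2−.
One 2+ cation balances one 2− anion.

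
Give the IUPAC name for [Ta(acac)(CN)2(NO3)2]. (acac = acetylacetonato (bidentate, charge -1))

(acetylacetonato)dicyanodinitratotantalum(V)

There is no counter-ion, so the complex is neutral overall.
Ligand charges: 2×nitrato (-1 each), 2×cyano (-1 each), 1×acetylacetonato (-1 each); total -5. So Ta + (-5) = 0, giving Ta = +5.
Ligands are named alphabetically: acetylacetonato before cyano before nitrato.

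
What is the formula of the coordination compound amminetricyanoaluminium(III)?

Ligands: 1 ammine (NH3, neutral), 3 cyano (CN, -1). Ligand charge sum = -3.
With Al in oxidation state +3, the complex ion is [Al...].

[Al(CN)3(NH3)]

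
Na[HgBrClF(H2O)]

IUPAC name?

sodium aquabromochlorofluoromercurate(II)

The 1 sodium counter-ion carries a total charge of +1, so each complex ion is 1−.
Ligand charges: 1×chloro (-1 each), 1×bromo (-1 each), 1×aqua (neutral), 1×fluoro (-1 each); total -3. So Hg + (-3) = 1−, giving Hg = +2.
The complex ion is anionic, so mercury takes the -ate form mercurate(II).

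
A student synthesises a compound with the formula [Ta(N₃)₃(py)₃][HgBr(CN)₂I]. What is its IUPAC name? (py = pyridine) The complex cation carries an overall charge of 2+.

triazidotris(pyridine)tantalum(V) bromodicyanoiodomercurate(II)

The complex cation is given as 2+; its ligand charges sum to -3, so Ta = +5.
A 1:1 salt means the anion carries the equal and opposite charge, 2−.
Anion: ligand charges sum to -4; for the ion to be 2−, Hg = +2.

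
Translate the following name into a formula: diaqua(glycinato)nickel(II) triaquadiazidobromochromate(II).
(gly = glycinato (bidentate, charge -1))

[Ni(gly)(H2O)2][CrBr(H2O)3(N3)2]

Cation [Ni…]: ligand charges -1, Ni(II) ⇒ ion charge 1+.
Anion [Cr…]: ligand charges -3, Cr(II) ⇒ ion charge 1−.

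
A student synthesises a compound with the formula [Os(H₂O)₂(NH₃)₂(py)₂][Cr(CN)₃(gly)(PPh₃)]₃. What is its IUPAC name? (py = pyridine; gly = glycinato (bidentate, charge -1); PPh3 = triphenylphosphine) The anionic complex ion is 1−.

Both ions are complex: the cation is named first with the plain metal name, the anion second with the -ate form; each ion's ligands are alphabetised independently.
The complex anion is given as 1−; its ligand charges sum to -4, so Cr = +3.
With 3 anions per cation, the cation must be 3×1 = 3+.
Cation: ligand charges sum to 0; for the ion to be 3+, Os = +3.

diamminediaquabis(pyridine)osmium(III) tricyano(glycinato)(triphenylphosphine)chromate(III)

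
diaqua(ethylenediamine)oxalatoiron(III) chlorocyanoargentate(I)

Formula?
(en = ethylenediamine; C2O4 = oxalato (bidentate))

Cation [Fe…]: ligand charges -2, Fe(III) ⇒ ion charge 1+.
Anion [Ag…]: ligand charges -2, Ag(I) ⇒ ion charge 1−.
One 1+ cation balances one 1− anion.

[Fe(C2O4)(en)(H2O)2][AgCl(CN)]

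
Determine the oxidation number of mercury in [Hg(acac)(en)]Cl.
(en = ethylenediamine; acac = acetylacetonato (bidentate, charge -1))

+2

1 chloride outside the brackets (-1 each) → the complex ion is 1+.
Ligand charges: 1×en neutral; 1×acac = -1; sum -1.
Hg + (-1) = 1+ ⇒ Hg is +2.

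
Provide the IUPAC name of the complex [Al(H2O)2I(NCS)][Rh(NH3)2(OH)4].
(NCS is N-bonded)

diaquaiodoisothiocyanatoaluminium(III) diamminetetrahydroxorhodate(III)

Both ions are complex: the cation is named first with the plain metal name, the anion second with the -ate form; each ion's ligands are alphabetised independently.
Aluminium is always +3 in its complexes; the cation's ligand charges sum to -2, so the complex cation is 1+.
A 1:1 salt means the anion carries the equal and opposite charge, 1−.
Anion: ligand charges sum to -4; for the ion to be 1−, Rh = +3.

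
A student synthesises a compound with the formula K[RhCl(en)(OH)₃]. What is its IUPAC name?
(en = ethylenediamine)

The 1 potassium counter-ion carries a total charge of +1, so each complex ion is 1−.
Ligand charges: 1×ethylenediamine (neutral), 3×hydroxo (-1 each), 1×chloro (-1 each); total -4. So Rh + (-4) = 1−, giving Rh = +3.
Ligands are named alphabetically: chloro before ethylenediamine before hydroxo.
The complex ion is anionic, so rhodium takes the -ate form rhodate(III).

potassium chloro(ethylenediamine)trihydroxorhodate(III)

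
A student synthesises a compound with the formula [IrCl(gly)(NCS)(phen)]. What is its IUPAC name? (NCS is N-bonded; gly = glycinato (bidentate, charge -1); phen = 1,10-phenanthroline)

There is no counter-ion, so the complex is neutral overall.
Ligand charges: 1×isothiocyanato (-1 each), 1×glycinato (-1 each), 1×1,10-phenanthroline (neutral), 1×chloro (-1 each); total -3. So Ir + (-3) = 0, giving Ir = +3.
Ligands are named alphabetically: chloro before glycinato before isothiocyanato before phenanthroline.

chloro(glycinato)isothiocyanato(1,10-phenanthroline)iridium(III)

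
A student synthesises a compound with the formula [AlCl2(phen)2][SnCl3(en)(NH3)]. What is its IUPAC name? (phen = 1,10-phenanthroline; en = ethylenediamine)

dichlorobis(1,10-phenanthroline)aluminium(III) amminetrichloro(ethylenediamine)stannate(II)

Both ions are complex: the cation is named first with the plain metal name, the anion second with the -ate form; each ion's ligands are alphabetised independently.
Aluminium is always +3 in its complexes; the cation's ligand charges sum to -2, so the complex cation is 1+.
A 1:1 salt means the anion carries the equal and opposite charge, 1−.
Anion: ligand charges sum to -3; for the ion to be 1−, Sn = +2.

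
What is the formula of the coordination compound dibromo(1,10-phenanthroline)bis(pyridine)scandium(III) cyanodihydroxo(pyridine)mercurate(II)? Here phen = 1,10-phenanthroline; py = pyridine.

Cation [Sc…]: ligand charges -2, Sc(III) ⇒ ion charge 1+.
Anion [Hg…]: ligand charges -3, Hg(II) ⇒ ion charge 1−.

[ScBr2(phen)(py)2][Hg(CN)(OH)2(py)]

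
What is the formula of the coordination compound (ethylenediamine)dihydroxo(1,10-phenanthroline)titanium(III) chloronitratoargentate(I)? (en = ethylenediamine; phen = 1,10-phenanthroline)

Cation [Ti…]: ligand charges -2, Ti(III) ⇒ ion charge 1+.
Anion [Ag…]: ligand charges -2, Ag(I) ⇒ ion charge 1−.

[Ti(en)(OH)2(phen)][AgCl(NO3)]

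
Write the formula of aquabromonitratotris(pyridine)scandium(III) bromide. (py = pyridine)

Ligands: 3 pyridine (py, neutral), 1 bromo (Br, -1), 1 nitrato (NO3, -1), 1 aqua (H2O, neutral). Ligand charge sum = -2.
With Sc in oxidation state +3, the complex ion is [Sc...]^1+.
Charge balance with bromide (-1) requires 1 complex ion per 1 bromide.

[ScBr(H2O)(NO3)(py)3]Br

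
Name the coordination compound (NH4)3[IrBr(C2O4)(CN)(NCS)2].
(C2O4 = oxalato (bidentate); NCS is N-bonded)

The 3 ammonium counter-ions carry a total charge of +3, so each complex ion is 3−.
Ligand charges: 1×bromo (-1 each), 1×oxalato (-2 each), 1×cyano (-1 each), 2×isothiocyanato (-1 each); total -6. So Ir + (-6) = 3−, giving Ir = +3.
Ligands are named alphabetically: bromo before cyano before isothiocyanato before oxalato.
The complex ion is anionic, so iridium takes the -ate form iridate(III).

ammonium bromocyanodiisothiocyanatooxalatoiridate(III)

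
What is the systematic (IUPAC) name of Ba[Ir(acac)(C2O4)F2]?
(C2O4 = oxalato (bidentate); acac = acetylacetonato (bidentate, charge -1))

barium (acetylacetonato)difluorooxalatoiridate(III)

The 1 barium counter-ion carries a total charge of +2, so each complex ion is 2−.
Ligand charges: 1×oxalato (-2 each), 1×acetylacetonato (-1 each), 2×fluoro (-1 each); total -5. So Ir + (-5) = 2−, giving Ir = +3.
Ligands are named alphabetically: acetylacetonato before fluoro before oxalato.
The complex ion is anionic, so iridium takes the -ate form iridate(III).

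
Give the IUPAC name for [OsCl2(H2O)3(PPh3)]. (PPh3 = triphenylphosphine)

There is no counter-ion, so the complex is neutral overall.
Ligand charges: 3×aqua (neutral), 1×triphenylphosphine (neutral), 2×chloro (-1 each); total -2. So Os + (-2) = 0, giving Os = +2.
Ligands are named alphabetically: aqua before chloro before triphenylphosphine.

triaquadichloro(triphenylphosphine)osmium(II)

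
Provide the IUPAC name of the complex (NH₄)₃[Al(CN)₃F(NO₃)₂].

ammonium tricyanofluorodinitratoaluminate(III)

The 3 ammonium counter-ions carry a total charge of +3, so each complex ion is 3−.
Ligand charges: 2×nitrato (-1 each), 3×cyano (-1 each), 1×fluoro (-1 each); total -6. So Al + (-6) = 3−, giving Al = +3.
Ligands are named alphabetically: cyano before fluoro before nitrato.
The complex ion is anionic, so aluminium takes the -ate form aluminate(III).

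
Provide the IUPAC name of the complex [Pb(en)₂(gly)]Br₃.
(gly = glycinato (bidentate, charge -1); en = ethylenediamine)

bis(ethylenediamine)(glycinato)lead(IV) bromide

The 3 bromide counter-ions carry a total charge of -3, so each complex ion is 3+.
Ligand charges: 1×glycinato (-1 each), 2×ethylenediamine (neutral); total -1. So Pb + (-1) = 3+, giving Pb = +4.
Ligands are named alphabetically: ethylenediamine before glycinato.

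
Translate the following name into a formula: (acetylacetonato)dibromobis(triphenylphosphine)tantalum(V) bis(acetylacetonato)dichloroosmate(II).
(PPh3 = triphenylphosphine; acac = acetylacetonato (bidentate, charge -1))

Cation [Ta…]: ligand charges -3, Ta(V) ⇒ ion charge 2+.
Anion [Os…]: ligand charges -4, Os(II) ⇒ ion charge 2−.
One 2+ cation balances one 2− anion.

[Ta(acac)Br2(PPh3)2][Os(acac)2Cl2]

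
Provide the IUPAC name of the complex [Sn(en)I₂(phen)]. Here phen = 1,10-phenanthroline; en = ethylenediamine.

(ethylenediamine)diiodo(1,10-phenanthroline)tin(II)

There is no counter-ion, so the complex is neutral overall.
Ligand charges: 1×1,10-phenanthroline (neutral), 2×iodo (-1 each), 1×ethylenediamine (neutral); total -2. So Sn + (-2) = 0, giving Sn = +2.
Ligands are named alphabetically: ethylenediamine before iodo before phenanthroline.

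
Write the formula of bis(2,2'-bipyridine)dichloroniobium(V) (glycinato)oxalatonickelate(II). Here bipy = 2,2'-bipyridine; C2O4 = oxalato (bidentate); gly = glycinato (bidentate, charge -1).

Cation [Nb…]: ligand charges -2, Nb(V) ⇒ ion charge 3+.
Anion [Ni…]: ligand charges -3, Ni(II) ⇒ ion charge 1−.
One 3+ cation requires 3 of the 1− anion.

[Nb(bipy)2Cl2][Ni(C2O4)(gly)]3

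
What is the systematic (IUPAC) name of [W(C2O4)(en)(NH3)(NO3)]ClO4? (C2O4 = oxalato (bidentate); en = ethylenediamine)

The 1 perchlorate counter-ion carries a total charge of -1, so each complex ion is 1+.
Ligand charges: 1×ammine (neutral), 1×oxalato (-2 each), 1×ethylenediamine (neutral), 1×nitrato (-1 each); total -3. So W + (-3) = 1+, giving W = +4.
Ligands are named alphabetically: ammine before ethylenediamine before nitrato before oxalato.

ammine(ethylenediamine)nitratooxalatotungsten(IV) perchlorate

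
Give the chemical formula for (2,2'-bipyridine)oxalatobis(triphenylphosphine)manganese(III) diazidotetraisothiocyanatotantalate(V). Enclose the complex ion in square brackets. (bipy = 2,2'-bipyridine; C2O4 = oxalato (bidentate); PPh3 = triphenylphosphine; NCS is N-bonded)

[Mn(bipy)(C2O4)(PPh3)2][Ta(N3)2(NCS)4]

Cation [Mn…]: ligand charges -2, Mn(III) ⇒ ion charge 1+.
Anion [Ta…]: ligand charges -6, Ta(V) ⇒ ion charge 1−.
One 1+ cation balances one 1− anion.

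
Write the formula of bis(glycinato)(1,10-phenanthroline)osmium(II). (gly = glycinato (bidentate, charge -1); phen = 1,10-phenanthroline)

[Os(gly)2(phen)]

Ligands: 2 glycinato (gly, -1), 1 1,10-phenanthroline (phen, neutral). Ligand charge sum = -2.
With Os in oxidation state +2, the complex ion is [Os...].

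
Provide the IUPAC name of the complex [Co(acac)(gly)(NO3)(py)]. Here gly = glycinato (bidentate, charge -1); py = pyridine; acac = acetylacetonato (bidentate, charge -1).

(acetylacetonato)(glycinato)nitrato(pyridine)cobalt(III)

There is no counter-ion, so the complex is neutral overall.
Ligand charges: 1×nitrato (-1 each), 1×glycinato (-1 each), 1×pyridine (neutral), 1×acetylacetonato (-1 each); total -3. So Co + (-3) = 0, giving Co = +3.
Ligands are named alphabetically: acetylacetonato before glycinato before nitrato before pyridine.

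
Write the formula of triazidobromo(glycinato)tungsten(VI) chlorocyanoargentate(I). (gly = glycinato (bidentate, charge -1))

Cation [W…]: ligand charges -5, W(VI) ⇒ ion charge 1+.
Anion [Ag…]: ligand charges -2, Ag(I) ⇒ ion charge 1−.
One 1+ cation balances one 1− anion.

[WBr(gly)(N3)3][AgCl(CN)]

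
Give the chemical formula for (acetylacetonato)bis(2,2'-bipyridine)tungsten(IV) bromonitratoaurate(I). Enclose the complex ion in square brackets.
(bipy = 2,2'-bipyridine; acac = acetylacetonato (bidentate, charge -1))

Cation [W…]: ligand charges -1, W(IV) ⇒ ion charge 3+.
Anion [Au…]: ligand charges -2, Au(I) ⇒ ion charge 1−.

[W(acac)(bipy)2][AuBr(NO3)]3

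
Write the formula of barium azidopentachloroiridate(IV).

Ba[IrCl5(N3)]

Ligands: 1 azido (N3, -1), 5 chloro (Cl, -1). Ligand charge sum = -6.
Charge balance with barium (+2) requires 1 complex ion per 1 barium.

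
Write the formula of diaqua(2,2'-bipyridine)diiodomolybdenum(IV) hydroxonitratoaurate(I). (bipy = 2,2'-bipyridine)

Cation [Mo…]: ligand charges -2, Mo(IV) ⇒ ion charge 2+.
Anion [Au…]: ligand charges -2, Au(I) ⇒ ion charge 1−.

[Mo(bipy)(H2O)2I2][Au(NO3)(OH)]2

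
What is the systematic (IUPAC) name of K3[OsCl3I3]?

potassium trichlorotriiodoosmate(III)

The 3 potassium counter-ions carry a total charge of +3, so each complex ion is 3−.
Ligand charges: 3×iodo (-1 each), 3×chloro (-1 each); total -6. So Os + (-6) = 3−, giving Os = +3.
The complex ion is anionic, so osmium takes the -ate form osmate(III).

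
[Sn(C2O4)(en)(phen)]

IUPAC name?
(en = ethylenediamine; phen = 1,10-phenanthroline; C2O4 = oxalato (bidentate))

There is no counter-ion, so the complex is neutral overall.
Ligand charges: 1×ethylenediamine (neutral), 1×1,10-phenanthroline (neutral), 1×oxalato (-2 each); total -2. So Sn + (-2) = 0, giving Sn = +2.
Ligands are named alphabetically: ethylenediamine before oxalato before phenanthroline.

(ethylenediamine)oxalato(1,10-phenanthroline)tin(II)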